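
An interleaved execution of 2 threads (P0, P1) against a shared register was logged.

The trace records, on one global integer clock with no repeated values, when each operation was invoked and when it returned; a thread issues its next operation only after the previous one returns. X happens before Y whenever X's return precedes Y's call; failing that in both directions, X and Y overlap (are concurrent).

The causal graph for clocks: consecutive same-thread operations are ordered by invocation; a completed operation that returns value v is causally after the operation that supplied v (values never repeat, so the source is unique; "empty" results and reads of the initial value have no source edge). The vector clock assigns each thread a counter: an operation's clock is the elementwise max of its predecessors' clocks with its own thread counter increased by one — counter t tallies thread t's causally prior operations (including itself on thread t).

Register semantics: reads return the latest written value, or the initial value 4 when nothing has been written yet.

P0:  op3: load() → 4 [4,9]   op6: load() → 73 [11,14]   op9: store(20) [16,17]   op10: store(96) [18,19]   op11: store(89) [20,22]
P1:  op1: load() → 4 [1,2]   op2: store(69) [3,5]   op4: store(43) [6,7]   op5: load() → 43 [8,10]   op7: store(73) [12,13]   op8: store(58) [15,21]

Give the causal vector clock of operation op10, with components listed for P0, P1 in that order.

(4, 5)

op1 (invocation 1): nothing precedes it; P1's component alone gives (0, 1)
op3 (invocation 4): nothing precedes it; P0's component alone gives (1, 0)
invoked at 3, op2 merges VC(op1)=(0, 1) and bumps P1's slot → (0, 2)
invoked at 6, op4 merges VC(op2)=(0, 2) and bumps P1's slot → (0, 3)
invoked at 8, op5 merges VC(op4)=(0, 3) and bumps P1's slot → (0, 4)
invoked at 12, op7 merges VC(op5)=(0, 4) and bumps P1's slot → (0, 5)
invoked at 15, op8 merges VC(op7)=(0, 5) and bumps P1's slot → (0, 6)
invoked at 11, op6 merges VC(op3)=(1, 0), VC(op7)=(0, 5) and bumps P0's slot → (2, 5)
invoked at 16, op9 merges VC(op6)=(2, 5) and bumps P0's slot → (3, 5)
invoked at 18, op10 merges VC(op9)=(3, 5) and bumps P0's slot → (4, 5)
invoked at 20, op11 merges VC(op10)=(4, 5) and bumps P0's slot → (5, 5)
target: VC(op10) = (4, 5)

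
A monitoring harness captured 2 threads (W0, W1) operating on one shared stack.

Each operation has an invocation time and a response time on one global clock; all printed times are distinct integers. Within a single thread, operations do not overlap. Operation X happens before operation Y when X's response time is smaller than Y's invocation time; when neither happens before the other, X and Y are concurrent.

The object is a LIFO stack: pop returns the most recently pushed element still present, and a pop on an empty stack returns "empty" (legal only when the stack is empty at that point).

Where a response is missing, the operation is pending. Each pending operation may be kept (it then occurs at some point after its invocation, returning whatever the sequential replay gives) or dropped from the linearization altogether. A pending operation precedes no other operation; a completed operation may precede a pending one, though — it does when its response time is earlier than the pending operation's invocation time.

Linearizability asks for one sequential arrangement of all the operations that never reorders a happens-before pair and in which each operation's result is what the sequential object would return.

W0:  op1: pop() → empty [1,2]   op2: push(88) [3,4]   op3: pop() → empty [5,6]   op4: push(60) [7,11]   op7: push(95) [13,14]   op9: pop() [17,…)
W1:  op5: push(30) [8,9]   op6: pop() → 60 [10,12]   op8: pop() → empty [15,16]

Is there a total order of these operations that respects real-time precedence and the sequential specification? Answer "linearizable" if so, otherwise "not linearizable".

prefix check: 1..5 passes, 1..6 fails once op3's time-6 response joins
the completed operations (3 total) allow one real-time order; the stack replay rejects it
one such order, op1, op2, op3, breaks at step 3 where op3 pop() → empty is illegal

not linearizable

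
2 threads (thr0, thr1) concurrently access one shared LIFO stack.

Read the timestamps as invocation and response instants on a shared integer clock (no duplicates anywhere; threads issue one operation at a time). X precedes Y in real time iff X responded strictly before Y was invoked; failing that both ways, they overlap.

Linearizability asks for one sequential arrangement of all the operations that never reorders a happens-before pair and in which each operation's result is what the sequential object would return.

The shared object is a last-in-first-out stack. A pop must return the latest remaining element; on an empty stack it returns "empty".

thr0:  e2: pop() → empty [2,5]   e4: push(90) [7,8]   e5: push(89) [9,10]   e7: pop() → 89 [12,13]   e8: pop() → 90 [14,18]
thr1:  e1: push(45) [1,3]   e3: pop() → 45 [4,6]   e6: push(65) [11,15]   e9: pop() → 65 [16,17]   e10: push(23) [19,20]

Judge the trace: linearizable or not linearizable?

one valid linearization: e1, e3, e2, e4, e5, e7, e6, e9, e8, e10
after step 1 (e1 push(45)): stack <45>
after step 2 (e3 pop() → 45): stack <>
after step 3 (e2 pop() → empty): stack <>
after step 4 (e4 push(90)): stack <90>
after step 5 (e5 push(89)): stack <90,89>
after step 6 (e7 pop() → 89): stack <90>
after step 7 (e6 push(65)): stack <90,65>
after step 8 (e9 pop() → 65): stack <90>
after step 9 (e8 pop() → 90): stack <>
after step 10 (e10 push(23)): stack <23>

linearizable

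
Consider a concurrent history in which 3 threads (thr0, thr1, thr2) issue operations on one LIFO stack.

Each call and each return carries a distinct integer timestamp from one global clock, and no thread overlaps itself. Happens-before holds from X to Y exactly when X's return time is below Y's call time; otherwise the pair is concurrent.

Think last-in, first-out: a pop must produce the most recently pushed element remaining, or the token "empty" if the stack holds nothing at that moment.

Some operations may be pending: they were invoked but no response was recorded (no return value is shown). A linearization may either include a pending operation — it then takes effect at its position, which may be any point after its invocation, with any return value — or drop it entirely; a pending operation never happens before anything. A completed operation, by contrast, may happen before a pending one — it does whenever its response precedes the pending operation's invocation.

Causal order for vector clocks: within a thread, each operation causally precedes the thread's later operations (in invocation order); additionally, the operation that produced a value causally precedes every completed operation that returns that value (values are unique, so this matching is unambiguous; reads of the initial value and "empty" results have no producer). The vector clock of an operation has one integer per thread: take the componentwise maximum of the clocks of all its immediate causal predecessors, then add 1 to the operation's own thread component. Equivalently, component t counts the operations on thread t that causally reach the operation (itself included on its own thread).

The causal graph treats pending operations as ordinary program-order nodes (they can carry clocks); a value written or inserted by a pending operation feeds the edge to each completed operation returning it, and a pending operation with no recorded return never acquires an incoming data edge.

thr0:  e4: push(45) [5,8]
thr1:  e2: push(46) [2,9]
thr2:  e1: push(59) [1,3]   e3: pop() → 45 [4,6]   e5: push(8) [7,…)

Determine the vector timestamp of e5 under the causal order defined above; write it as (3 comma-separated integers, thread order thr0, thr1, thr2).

e1 (invocation 1): nothing precedes it; thr2's component alone gives (0, 0, 1)
e2 (invocation 2): nothing precedes it; thr1's component alone gives (0, 1, 0)
e4 (invocation 5): nothing precedes it; thr0's component alone gives (1, 0, 0)
from VC(e1)=(0, 0, 1), VC(e4)=(1, 0, 0), e3 (invoked 4) maxes components and bumps thr2 → (1, 0, 2)
from VC(e3)=(1, 0, 2), e5 (invoked 7) maxes components and bumps thr2 → (1, 0, 3)
target: VC(e5) = (1, 0, 3)

(1, 0, 3)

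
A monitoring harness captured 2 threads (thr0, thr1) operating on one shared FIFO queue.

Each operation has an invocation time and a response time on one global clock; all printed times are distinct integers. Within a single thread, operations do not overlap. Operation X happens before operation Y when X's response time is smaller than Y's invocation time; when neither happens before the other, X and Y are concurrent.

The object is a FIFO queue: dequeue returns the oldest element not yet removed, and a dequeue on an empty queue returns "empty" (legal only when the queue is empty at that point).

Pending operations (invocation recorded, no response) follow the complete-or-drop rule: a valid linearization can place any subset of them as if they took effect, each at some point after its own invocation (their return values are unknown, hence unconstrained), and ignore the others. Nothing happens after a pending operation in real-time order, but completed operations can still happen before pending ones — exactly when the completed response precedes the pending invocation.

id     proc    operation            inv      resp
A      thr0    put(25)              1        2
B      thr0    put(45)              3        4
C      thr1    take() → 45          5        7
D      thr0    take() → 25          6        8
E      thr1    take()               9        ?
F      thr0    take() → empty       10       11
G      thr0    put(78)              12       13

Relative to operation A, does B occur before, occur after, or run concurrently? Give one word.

B spans [3,4], A spans [1,2]
resp(A)=2 < inv(B)=3

after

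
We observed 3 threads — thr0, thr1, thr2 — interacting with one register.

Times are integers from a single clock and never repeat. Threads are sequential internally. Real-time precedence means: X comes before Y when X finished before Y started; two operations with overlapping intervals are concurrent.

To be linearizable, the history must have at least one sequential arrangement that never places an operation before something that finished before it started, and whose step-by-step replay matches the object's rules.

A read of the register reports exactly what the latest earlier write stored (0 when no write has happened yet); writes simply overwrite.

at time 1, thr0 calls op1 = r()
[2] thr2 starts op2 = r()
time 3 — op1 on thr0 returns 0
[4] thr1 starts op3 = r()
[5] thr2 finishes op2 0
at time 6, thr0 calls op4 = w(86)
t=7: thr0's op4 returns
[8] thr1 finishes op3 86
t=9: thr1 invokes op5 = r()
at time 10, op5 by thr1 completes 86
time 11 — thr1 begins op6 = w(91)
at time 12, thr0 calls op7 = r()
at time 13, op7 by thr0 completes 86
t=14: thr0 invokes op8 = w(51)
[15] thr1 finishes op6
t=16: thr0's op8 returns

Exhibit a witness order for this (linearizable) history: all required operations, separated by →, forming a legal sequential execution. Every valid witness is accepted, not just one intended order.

op1 → op2 → op4 → op3 → op5 → op7 → op6 → op8

1. op1 r() → 0, leaving value 0
2. op2 r() → 0, leaving value 0
3. op4 w(86), leaving value 86
4. op3 r() → 86, leaving value 86
5. op5 r() → 86, leaving value 86
6. op7 r() → 86, leaving value 86
7. op6 w(91), leaving value 91
8. op8 w(51), leaving value 51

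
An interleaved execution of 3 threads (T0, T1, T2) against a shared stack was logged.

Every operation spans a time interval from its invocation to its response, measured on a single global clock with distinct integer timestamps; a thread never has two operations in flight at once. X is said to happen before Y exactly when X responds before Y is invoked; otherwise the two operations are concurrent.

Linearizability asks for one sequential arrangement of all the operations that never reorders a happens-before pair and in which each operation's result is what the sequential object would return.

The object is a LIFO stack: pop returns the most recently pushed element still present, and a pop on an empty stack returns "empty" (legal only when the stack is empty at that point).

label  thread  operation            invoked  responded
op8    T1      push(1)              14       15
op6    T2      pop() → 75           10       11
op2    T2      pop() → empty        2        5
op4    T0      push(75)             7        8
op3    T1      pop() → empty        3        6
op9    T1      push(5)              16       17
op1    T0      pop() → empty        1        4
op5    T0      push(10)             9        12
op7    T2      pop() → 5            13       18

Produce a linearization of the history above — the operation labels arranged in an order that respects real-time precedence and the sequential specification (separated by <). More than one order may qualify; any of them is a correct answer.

after step 1 (op1 pop() → empty): stack <>
after step 2 (op2 pop() → empty): stack <>
after step 3 (op3 pop() → empty): stack <>
after step 4 (op4 push(75)): stack <75>
after step 5 (op6 pop() → 75): stack <>
after step 6 (op5 push(10)): stack <10>
after step 7 (op8 push(1)): stack <10,1>
after step 8 (op9 push(5)): stack <10,1,5>
after step 9 (op7 pop() → 5): stack <10,1>

op1 < op2 < op3 < op4 < op6 < op5 < op8 < op9 < op7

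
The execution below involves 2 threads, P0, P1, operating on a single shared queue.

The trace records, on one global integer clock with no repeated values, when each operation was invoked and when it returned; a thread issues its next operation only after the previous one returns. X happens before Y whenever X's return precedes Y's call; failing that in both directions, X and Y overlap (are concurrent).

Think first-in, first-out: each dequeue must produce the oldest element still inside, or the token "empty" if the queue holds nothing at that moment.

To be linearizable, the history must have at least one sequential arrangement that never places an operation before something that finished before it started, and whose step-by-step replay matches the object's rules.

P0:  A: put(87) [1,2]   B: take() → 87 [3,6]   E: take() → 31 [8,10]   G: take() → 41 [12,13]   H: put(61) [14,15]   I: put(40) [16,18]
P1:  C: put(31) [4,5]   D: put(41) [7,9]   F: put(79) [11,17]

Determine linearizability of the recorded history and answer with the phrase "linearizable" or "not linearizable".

one valid linearization: A, B, C, D, E, F, G, H, I
1. A put(87), leaving queue <87>
2. B take() → 87, leaving queue <>
3. C put(31), leaving queue <31>
4. D put(41), leaving queue <31,41>
5. E take() → 31, leaving queue <41>
6. F put(79), leaving queue <41,79>
7. G take() → 41, leaving queue <79>
8. H put(61), leaving queue <79,61>
9. I put(40), leaving queue <79,61,40>

linearizable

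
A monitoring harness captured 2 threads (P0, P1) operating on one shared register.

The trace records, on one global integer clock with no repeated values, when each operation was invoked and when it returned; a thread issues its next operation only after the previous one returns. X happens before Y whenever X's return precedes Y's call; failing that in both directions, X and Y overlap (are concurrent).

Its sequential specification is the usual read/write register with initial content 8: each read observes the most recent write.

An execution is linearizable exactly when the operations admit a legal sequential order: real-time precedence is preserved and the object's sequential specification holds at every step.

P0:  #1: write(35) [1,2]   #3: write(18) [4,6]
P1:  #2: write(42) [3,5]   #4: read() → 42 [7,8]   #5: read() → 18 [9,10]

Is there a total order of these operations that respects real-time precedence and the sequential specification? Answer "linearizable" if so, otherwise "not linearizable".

the violation lands at event 10, #5's response at time 10: events 1..9 linearize, events 1..10 do not
real-time-consistent orders of the 5 completed operations: 2 — all fail the register replay
sample order #1, #2, #3, #4, #5 stalls at step 4 — #4 read() → 42 has no legal effect
sample order #1, #3, #2, #4, #5 stalls at step 5 — #5 read() → 18 has no legal effect

not linearizable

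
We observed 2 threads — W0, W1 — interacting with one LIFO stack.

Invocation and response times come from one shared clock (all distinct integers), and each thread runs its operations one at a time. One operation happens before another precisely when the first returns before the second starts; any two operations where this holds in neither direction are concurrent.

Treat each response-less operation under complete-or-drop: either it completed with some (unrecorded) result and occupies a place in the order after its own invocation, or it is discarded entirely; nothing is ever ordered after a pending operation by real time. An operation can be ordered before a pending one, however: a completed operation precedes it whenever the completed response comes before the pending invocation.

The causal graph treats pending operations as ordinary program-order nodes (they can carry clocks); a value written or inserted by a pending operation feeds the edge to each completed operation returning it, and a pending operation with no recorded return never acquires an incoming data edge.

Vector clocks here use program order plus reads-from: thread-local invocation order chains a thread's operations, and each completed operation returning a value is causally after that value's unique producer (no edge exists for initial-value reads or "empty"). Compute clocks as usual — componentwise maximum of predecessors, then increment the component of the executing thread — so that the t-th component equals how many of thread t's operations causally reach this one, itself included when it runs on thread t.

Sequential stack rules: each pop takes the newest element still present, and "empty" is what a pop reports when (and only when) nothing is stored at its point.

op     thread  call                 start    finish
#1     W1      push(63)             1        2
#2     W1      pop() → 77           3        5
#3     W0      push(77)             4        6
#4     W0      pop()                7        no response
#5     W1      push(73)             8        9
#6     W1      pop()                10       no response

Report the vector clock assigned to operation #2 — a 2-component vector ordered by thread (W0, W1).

invoked at 1, #1 has no predecessors; its own W1 bump gives (0, 1)
invoked at 4, #3 has no predecessors; its own W0 bump gives (1, 0)
merge at #4 (invoked 7): VC(#3)=(1, 0), own-thread bump on W0 → (2, 0)
merge at #2 (invoked 3): VC(#1)=(0, 1), VC(#3)=(1, 0), own-thread bump on W1 → (1, 2)
merge at #5 (invoked 8): VC(#2)=(1, 2), own-thread bump on W1 → (1, 3)
merge at #6 (invoked 10): VC(#5)=(1, 3), own-thread bump on W1 → (1, 4)
target: VC(#2) = (1, 2)

(1, 2)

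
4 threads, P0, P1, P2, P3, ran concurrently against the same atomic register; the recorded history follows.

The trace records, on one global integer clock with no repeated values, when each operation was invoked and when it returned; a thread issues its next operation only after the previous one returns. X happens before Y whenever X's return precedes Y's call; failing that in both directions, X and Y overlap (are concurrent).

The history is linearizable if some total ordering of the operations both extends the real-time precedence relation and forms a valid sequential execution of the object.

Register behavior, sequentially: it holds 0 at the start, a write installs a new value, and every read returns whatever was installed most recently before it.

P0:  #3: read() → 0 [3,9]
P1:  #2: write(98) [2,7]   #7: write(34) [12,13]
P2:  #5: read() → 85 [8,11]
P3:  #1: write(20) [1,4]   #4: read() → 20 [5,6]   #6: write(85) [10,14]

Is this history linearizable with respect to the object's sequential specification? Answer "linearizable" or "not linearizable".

linearizable

a witness: #3, #1, #4, #2, #6, #5, #7
1. #3 read() → 0, leaving value 0
2. #1 write(20), leaving value 20
3. #4 read() → 20, leaving value 20
4. #2 write(98), leaving value 98
5. #6 write(85), leaving value 85
6. #5 read() → 85, leaving value 85
7. #7 write(34), leaving value 34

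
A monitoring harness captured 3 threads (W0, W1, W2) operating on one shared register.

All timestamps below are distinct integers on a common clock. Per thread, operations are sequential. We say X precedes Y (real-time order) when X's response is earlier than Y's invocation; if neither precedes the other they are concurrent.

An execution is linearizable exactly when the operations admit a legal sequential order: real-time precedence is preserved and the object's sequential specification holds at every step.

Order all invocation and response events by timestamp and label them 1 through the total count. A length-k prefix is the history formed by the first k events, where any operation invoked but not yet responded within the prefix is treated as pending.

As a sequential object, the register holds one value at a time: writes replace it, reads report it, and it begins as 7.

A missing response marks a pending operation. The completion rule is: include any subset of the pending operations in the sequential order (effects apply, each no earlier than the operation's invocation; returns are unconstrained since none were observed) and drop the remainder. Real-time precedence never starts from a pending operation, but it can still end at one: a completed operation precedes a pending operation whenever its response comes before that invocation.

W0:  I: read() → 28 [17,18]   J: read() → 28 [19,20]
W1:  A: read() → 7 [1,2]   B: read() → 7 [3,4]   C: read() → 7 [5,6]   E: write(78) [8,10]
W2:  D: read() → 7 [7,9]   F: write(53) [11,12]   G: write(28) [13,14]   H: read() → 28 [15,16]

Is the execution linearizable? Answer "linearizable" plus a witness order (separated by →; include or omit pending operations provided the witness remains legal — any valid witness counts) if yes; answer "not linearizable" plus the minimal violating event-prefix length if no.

linearizable — witness: A → B → C → D → E → F → G → H → I → J

step 1: A read() → 7 — value 7
step 2: B read() → 7 — value 7
step 3: C read() → 7 — value 7
step 4: D read() → 7 — value 7
step 5: E write(78) — value 78
step 6: F write(53) — value 53
step 7: G write(28) — value 28
step 8: H read() → 28 — value 28
step 9: I read() → 28 — value 28
step 10: J read() → 28 — value 28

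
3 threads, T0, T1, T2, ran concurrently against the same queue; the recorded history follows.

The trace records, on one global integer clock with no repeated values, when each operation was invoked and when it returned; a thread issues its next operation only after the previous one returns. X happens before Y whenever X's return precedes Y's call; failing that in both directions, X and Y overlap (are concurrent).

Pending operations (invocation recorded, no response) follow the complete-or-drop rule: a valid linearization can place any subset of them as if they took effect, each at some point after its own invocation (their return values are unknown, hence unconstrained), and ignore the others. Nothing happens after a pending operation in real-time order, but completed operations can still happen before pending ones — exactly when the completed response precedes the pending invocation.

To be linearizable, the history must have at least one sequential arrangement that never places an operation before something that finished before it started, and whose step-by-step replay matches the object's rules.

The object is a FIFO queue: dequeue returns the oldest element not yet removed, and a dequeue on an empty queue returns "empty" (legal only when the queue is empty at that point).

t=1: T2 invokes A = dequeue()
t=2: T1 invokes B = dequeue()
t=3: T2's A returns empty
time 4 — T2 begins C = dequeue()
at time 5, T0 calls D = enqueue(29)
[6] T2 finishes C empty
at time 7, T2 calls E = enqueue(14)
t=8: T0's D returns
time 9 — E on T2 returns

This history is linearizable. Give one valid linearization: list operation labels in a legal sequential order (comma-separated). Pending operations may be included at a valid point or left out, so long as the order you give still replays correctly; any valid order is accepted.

A, B, C, D, E

1. A dequeue() → empty, leaving queue <>
2. B dequeue() (pending, included), leaving queue <>
3. C dequeue() → empty, leaving queue <>
4. D enqueue(29), leaving queue <29>
5. E enqueue(14), leaving queue <29,14>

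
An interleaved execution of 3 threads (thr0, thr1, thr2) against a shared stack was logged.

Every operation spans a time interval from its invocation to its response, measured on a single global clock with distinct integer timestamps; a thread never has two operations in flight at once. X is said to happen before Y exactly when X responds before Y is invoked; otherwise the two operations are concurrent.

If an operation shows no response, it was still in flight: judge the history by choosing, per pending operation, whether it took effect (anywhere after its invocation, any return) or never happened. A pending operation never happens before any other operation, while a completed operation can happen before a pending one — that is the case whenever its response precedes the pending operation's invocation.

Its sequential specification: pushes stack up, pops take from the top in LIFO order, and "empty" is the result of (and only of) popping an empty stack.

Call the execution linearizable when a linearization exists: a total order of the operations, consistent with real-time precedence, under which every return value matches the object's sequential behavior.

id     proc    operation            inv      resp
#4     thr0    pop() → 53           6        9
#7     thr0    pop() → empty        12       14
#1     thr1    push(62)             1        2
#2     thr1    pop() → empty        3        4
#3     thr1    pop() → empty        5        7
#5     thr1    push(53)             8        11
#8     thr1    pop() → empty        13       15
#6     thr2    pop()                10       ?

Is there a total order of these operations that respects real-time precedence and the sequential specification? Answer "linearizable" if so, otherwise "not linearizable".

not linearizable

the violation lands at event 4, #2's response at time 4: events 1..3 linearize, events 1..4 do not
a single order respects real time; the 2 completed stack operations fail replay along it
e.g. #1, #2: illegal at step 2, since #2 pop() → empty cannot apply there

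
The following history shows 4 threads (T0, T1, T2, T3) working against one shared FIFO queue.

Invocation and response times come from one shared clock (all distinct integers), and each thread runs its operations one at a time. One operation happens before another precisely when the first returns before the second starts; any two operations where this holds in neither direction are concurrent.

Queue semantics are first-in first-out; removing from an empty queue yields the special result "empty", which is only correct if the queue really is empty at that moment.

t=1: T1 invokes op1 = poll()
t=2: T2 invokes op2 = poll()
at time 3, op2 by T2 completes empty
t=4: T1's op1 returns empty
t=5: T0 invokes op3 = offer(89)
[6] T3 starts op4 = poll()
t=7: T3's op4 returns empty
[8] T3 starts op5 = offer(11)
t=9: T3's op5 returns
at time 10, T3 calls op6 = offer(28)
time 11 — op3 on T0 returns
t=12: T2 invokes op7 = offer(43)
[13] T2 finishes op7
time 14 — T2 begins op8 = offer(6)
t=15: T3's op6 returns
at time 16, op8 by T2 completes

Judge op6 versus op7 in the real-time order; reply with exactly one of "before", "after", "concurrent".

op6 spans [10,15], op7 spans [12,13]
the intervals overlap in both directions

concurrent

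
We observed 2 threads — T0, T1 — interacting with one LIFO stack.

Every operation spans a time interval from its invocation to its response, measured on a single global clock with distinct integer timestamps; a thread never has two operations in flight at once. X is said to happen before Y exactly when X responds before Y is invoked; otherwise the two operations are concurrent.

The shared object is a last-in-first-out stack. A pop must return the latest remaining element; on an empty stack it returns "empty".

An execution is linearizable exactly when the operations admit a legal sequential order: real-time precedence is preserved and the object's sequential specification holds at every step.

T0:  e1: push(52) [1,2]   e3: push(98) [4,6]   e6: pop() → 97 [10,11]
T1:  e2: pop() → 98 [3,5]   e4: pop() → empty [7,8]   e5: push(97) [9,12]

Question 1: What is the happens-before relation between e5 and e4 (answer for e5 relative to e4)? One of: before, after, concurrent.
e5 spans [9,12], e4 spans [7,8]
resp(e4)=8 < inv(e5)=9

after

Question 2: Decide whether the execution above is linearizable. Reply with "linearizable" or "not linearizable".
prefix check: 1..7 passes, 1..8 fails once e4's time-8 response joins
2 orders of the 4 completed LIFO stack ops respect real time; none is legal
for example e1, e2, e3, e4 fails at step 2: e2 pop() → 98 is not legal there
for example e1, e3, e2, e4 fails at step 4: e4 pop() → empty is not legal there

not linearizable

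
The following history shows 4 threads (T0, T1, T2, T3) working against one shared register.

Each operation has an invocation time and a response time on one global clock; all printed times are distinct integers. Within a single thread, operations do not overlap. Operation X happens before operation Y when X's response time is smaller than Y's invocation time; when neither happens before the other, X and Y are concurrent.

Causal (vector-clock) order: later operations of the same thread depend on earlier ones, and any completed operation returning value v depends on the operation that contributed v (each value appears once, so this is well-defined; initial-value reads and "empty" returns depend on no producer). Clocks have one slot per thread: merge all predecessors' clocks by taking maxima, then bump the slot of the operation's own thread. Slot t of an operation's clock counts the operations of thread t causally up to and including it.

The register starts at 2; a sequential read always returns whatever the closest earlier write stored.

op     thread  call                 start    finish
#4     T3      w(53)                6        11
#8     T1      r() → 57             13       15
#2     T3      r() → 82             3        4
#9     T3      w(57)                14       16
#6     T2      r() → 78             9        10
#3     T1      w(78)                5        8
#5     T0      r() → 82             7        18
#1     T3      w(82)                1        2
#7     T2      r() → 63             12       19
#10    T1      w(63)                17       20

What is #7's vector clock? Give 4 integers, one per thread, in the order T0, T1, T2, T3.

no predecessors for #1 (invoked 1): T3 increments from zero → (0, 0, 0, 1)
no predecessors for #3 (invoked 5): T1 increments from zero → (0, 1, 0, 0)
#2, invoked 3, takes VC(#1)=(0, 0, 0, 1) under max, adds 1 for T3 → (0, 0, 0, 2)
#6, invoked 9, takes VC(#3)=(0, 1, 0, 0) under max, adds 1 for T2 → (0, 1, 1, 0)
#5, invoked 7, takes VC(#1)=(0, 0, 0, 1) under max, adds 1 for T0 → (1, 0, 0, 1)
#4, invoked 6, takes VC(#2)=(0, 0, 0, 2) under max, adds 1 for T3 → (0, 0, 0, 3)
#9, invoked 14, takes VC(#4)=(0, 0, 0, 3) under max, adds 1 for T3 → (0, 0, 0, 4)
#8, invoked 13, takes VC(#3)=(0, 1, 0, 0), VC(#9)=(0, 0, 0, 4) under max, adds 1 for T1 → (0, 2, 0, 4)
#10, invoked 17, takes VC(#8)=(0, 2, 0, 4) under max, adds 1 for T1 → (0, 3, 0, 4)
#7, invoked 12, takes VC(#6)=(0, 1, 1, 0), VC(#10)=(0, 3, 0, 4) under max, adds 1 for T2 → (0, 3, 2, 4)
target: VC(#7) = (0, 3, 2, 4)

(0, 3, 2, 4)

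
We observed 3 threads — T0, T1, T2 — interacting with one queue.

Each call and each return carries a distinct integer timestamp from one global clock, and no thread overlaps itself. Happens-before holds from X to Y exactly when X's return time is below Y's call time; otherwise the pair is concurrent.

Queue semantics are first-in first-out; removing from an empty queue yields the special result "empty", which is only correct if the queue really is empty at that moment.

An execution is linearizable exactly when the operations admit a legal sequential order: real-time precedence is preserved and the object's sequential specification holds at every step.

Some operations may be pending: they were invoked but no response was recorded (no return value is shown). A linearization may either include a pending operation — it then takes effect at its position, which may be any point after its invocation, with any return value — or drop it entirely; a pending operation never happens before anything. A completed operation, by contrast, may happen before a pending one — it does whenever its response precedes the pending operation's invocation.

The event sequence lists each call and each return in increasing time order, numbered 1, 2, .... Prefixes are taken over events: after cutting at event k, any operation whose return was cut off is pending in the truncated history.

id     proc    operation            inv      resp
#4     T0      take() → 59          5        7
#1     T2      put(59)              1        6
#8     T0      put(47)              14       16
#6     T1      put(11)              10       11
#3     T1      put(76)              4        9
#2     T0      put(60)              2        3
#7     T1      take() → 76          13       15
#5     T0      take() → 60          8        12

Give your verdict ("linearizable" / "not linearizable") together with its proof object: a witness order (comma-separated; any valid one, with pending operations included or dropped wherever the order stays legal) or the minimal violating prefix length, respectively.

1. #1 put(59), leaving queue <59>
2. #2 put(60), leaving queue <59,60>
3. #3 put(76), leaving queue <59,60,76>
4. #4 take() → 59, leaving queue <60,76>
5. #5 take() → 60, leaving queue <76>
6. #6 put(11), leaving queue <76,11>
7. #7 take() → 76, leaving queue <11>
8. #8 put(47), leaving queue <11,47>

linearizable — witness: #1, #2, #3, #4, #5, #6, #7, #8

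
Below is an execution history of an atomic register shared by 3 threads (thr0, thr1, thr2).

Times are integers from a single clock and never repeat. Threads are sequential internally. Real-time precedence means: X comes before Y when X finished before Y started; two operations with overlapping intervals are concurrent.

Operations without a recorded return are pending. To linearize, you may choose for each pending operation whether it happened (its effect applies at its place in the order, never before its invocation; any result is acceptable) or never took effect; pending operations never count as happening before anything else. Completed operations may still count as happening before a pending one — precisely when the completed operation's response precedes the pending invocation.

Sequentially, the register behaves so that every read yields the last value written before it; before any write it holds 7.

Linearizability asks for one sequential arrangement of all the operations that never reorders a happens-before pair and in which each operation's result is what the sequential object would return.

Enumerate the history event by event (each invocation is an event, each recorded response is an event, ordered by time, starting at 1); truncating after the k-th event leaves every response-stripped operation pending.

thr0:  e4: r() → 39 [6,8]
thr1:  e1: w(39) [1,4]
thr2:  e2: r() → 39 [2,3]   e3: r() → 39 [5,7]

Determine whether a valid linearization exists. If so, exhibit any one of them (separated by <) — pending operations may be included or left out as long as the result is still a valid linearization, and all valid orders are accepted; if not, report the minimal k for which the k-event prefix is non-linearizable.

linearizable — witness: e1 < e2 < e3 < e4

step 1: e1 w(39) — value 39
step 2: e2 r() → 39 — value 39
step 3: e3 r() → 39 — value 39
step 4: e4 r() → 39 — value 39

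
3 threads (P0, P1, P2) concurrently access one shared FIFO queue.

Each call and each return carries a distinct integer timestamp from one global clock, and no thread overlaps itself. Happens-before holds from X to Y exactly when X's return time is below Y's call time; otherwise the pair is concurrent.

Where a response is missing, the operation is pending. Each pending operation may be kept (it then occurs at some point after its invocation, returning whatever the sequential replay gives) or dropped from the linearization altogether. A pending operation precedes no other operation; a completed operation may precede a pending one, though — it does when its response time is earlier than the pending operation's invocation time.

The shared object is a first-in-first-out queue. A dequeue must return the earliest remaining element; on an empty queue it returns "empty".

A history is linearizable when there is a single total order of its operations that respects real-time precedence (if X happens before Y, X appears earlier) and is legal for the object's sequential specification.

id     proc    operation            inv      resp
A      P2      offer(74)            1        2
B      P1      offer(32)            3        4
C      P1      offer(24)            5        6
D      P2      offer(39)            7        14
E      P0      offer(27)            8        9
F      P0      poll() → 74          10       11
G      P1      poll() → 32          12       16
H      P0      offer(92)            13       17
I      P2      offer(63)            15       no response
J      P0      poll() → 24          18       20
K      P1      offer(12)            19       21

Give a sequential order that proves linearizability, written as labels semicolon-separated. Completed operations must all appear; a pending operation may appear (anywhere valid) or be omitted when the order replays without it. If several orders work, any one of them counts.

A; B; C; D; E; F; G; H; I; J; K

1. A offer(74), leaving queue <74>
2. B offer(32), leaving queue <74,32>
3. C offer(24), leaving queue <74,32,24>
4. D offer(39), leaving queue <74,32,24,39>
5. E offer(27), leaving queue <74,32,24,39,27>
6. F poll() → 74, leaving queue <32,24,39,27>
7. G poll() → 32, leaving queue <24,39,27>
8. H offer(92), leaving queue <24,39,27,92>
9. I offer(63) (pending, included), leaving queue <24,39,27,92,63>
10. J poll() → 24, leaving queue <39,27,92,63>
11. K offer(12), leaving queue <39,27,92,63,12>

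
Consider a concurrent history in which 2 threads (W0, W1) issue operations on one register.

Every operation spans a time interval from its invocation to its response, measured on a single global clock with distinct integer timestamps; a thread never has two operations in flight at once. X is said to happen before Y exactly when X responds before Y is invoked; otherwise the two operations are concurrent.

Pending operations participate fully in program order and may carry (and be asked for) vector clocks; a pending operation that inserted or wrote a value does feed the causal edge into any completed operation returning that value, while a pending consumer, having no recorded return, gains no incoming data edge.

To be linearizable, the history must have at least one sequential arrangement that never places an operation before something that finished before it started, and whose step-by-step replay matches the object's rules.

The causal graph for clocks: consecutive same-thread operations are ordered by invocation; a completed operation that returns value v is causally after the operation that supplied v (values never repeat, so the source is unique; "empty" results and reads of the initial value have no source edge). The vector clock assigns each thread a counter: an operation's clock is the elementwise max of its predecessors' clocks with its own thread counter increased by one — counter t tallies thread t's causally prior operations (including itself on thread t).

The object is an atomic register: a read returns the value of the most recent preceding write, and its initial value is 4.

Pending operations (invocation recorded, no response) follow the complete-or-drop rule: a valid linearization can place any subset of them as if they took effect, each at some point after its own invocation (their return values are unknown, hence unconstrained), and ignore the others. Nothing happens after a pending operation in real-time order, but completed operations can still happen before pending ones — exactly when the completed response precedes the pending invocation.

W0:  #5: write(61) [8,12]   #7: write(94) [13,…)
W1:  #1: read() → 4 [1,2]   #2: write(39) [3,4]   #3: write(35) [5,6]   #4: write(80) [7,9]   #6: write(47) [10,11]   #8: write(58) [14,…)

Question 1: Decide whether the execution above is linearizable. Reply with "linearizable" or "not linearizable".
linearizable

one valid linearization: #1, #2, #3, #4, #5, #6
step 1: #1 read() → 4 — value 4
step 2: #2 write(39) — value 39
step 3: #3 write(35) — value 35
step 4: #4 write(80) — value 80
step 5: #5 write(61) — value 61
step 6: #6 write(47) — value 47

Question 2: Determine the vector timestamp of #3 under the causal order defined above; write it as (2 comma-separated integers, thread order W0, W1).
(0, 3)

no predecessors for #1 (invoked 1): W1 increments from zero → (0, 1)
no predecessors for #5 (invoked 8): W0 increments from zero → (1, 0)
invoked at 3, #2 merges VC(#1)=(0, 1) and bumps W1's slot → (0, 2)
invoked at 13, #7 merges VC(#5)=(1, 0) and bumps W0's slot → (2, 0)
invoked at 5, #3 merges VC(#2)=(0, 2) and bumps W1's slot → (0, 3)
invoked at 7, #4 merges VC(#3)=(0, 3) and bumps W1's slot → (0, 4)
invoked at 10, #6 merges VC(#4)=(0, 4) and bumps W1's slot → (0, 5)
invoked at 14, #8 merges VC(#6)=(0, 5) and bumps W1's slot → (0, 6)
target: VC(#3) = (0, 3)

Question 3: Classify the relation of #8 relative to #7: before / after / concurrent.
concurrent

#8 spans [14,…), #7 spans [13,…)
the intervals overlap in both directions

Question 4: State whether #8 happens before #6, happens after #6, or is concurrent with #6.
after

#8 spans [14,…), #6 spans [10,11]
resp(#6)=11 < inv(#8)=14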